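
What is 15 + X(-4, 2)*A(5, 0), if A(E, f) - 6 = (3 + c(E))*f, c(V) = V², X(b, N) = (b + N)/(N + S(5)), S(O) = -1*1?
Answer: 3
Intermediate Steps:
S(O) = -1
X(b, N) = (N + b)/(-1 + N) (X(b, N) = (b + N)/(N - 1) = (N + b)/(-1 + N))
A(E, f) = 6 + f*(3 + E²) (A(E, f) = 6 + (3 + E²)*f = 6 + f*(3 + E²))
15 + X(-4, 2)*A(5, 0) = 15 + ((2 - 4)/(-1 + 2))*(6 + 3*0 + 0*5²) = 15 + (-2/1)*(6 + 0 + 0*25) = 15 + (1*(-2))*(6 + 0 + 0) = 15 - 2*6 = 15 - 12 = 3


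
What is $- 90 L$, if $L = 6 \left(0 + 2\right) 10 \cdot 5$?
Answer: $-54000$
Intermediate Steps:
$L = 600$ ($L = 6 \cdot 2 \cdot 10 \cdot 5 = 12 \cdot 10 \cdot 5 = 120 \cdot 5 = 600$)
$- 90 L = \left(-90\right) 600 = -54000$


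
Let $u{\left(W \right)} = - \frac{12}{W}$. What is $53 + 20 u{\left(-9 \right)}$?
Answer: $\frac{239}{3} \approx 79.667$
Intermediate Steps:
$53 + 20 u{\left(-9 \right)} = 53 + 20 \left(- \frac{12}{-9}\right) = 53 + 20 \left(\left(-12\right) \left(- \frac{1}{9}\right)\right) = 53 + 20 \cdot \frac{4}{3} = 53 + \frac{80}{3} = \frac{239}{3}$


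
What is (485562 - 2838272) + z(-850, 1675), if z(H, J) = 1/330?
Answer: -776394299/330 ≈ -2.3527e+6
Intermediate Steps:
z(H, J) = 1/330
(485562 - 2838272) + z(-850, 1675) = (485562 - 2838272) + 1/330 = -2352710 + 1/330 = -776394299/330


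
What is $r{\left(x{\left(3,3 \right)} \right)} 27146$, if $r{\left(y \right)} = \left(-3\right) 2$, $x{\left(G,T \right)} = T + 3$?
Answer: $-162876$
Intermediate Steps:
$x{\left(G,T \right)} = 3 + T$
$r{\left(y \right)} = -6$
$r{\left(x{\left(3,3 \right)} \right)} 27146 = \left(-6\right) 27146 = -162876$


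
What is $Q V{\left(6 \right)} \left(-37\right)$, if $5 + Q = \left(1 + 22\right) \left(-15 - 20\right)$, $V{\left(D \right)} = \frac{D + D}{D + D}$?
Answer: $29970$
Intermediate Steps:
$V{\left(D \right)} = 1$ ($V{\left(D \right)} = \frac{2 D}{2 D} = 2 D \frac{1}{2 D} = 1$)
$Q = -810$ ($Q = -5 + \left(1 + 22\right) \left(-15 - 20\right) = -5 + 23 \left(-35\right) = -5 - 805 = -810$)
$Q V{\left(6 \right)} \left(-37\right) = \left(-810\right) 1 \left(-37\right) = \left(-810\right) \left(-37\right) = 29970$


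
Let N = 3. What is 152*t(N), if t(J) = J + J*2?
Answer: 1368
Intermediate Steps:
t(J) = 3*J (t(J) = J + 2*J = 3*J)
152*t(N) = 152*(3*3) = 152*9 = 1368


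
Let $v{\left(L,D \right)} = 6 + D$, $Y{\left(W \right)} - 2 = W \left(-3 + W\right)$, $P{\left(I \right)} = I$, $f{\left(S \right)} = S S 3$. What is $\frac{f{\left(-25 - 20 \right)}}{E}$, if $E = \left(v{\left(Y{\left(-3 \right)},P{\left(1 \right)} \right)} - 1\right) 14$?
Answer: $\frac{2025}{28} \approx 72.321$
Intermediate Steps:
$f{\left(S \right)} = 3 S^{2}$ ($f{\left(S \right)} = S^{2} \cdot 3 = 3 S^{2}$)
$Y{\left(W \right)} = 2 + W \left(-3 + W\right)$
$E = 84$ ($E = \left(\left(6 + 1\right) - 1\right) 14 = \left(7 - 1\right) 14 = 6 \cdot 14 = 84$)
$\frac{f{\left(-25 - 20 \right)}}{E} = \frac{3 \left(-25 - 20\right)^{2}}{84} = 3 \left(-25 - 20\right)^{2} \cdot \frac{1}{84} = 3 \left(-45\right)^{2} \cdot \frac{1}{84} = 3 \cdot 2025 \cdot \frac{1}{84} = 6075 \cdot \frac{1}{84} = \frac{2025}{28}$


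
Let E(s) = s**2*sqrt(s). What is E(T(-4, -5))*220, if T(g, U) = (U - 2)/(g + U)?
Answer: 10780*sqrt(7)/243 ≈ 117.37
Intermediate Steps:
T(g, U) = (-2 + U)/(U + g)
E(s) = s**(5/2)
E(T(-4, -5))*220 = ((-2 - 5)/(-5 - 4))**(5/2)*220 = (-7/(-9))**(5/2)*220 = (-1/9*(-7))**(5/2)*220 = (7/9)**(5/2)*220 = (49*sqrt(7)/243)*220 = 10780*sqrt(7)/243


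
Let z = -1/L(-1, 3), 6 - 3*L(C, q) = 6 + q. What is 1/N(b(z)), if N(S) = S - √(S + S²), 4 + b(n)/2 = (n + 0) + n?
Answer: -1 + √3/2 ≈ -0.13397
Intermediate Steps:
L(C, q) = -q/3 (L(C, q) = 2 - (6 + q)/3 = 2 + (-2 - q/3) = -q/3)
z = 1 (z = -1/((-⅓*3)) = -1/(-1) = -1*(-1) = 1)
b(n) = -8 + 4*n (b(n) = -8 + 2*((n + 0) + n) = -8 + 2*(n + n) = -8 + 2*(2*n) = -8 + 4*n)
1/N(b(z)) = 1/((-8 + 4*1) - √((-8 + 4*1)*(1 + (-8 + 4*1)))) = 1/((-8 + 4) - √((-8 + 4)*(1 + (-8 + 4)))) = 1/(-4 - √(-4*(1 - 4))) = 1/(-4 - √(-4*(-3))) = 1/(-4 - √12) = 1/(-4 - 2*√3)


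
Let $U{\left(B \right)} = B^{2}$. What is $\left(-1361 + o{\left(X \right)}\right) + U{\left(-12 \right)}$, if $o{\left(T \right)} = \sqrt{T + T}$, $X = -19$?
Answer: $-1217 + i \sqrt{38} \approx -1217.0 + 6.1644 i$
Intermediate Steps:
$o{\left(T \right)} = \sqrt{2} \sqrt{T}$ ($o{\left(T \right)} = \sqrt{2 T} = \sqrt{2} \sqrt{T}$)
$\left(-1361 + o{\left(X \right)}\right) + U{\left(-12 \right)} = \left(-1361 + \sqrt{2} \sqrt{-19}\right) + \left(-12\right)^{2} = \left(-1361 + \sqrt{2} i \sqrt{19}\right) + 144 = \left(-1361 + i \sqrt{38}\right) + 144 = -1217 + i \sqrt{38}$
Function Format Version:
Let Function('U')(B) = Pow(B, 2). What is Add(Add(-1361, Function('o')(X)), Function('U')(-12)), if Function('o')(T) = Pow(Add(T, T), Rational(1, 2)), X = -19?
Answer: Add(-1217, Mul(I, Pow(38, Rational(1, 2)))) ≈ Add(-1217.0, Mul(6.1644, I))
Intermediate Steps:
Function('o')(T) = Mul(Pow(2, Rational(1, 2)), Pow(T, Rational(1, 2))) (Function('o')(T) = Pow(Mul(2, T), Rational(1, 2)) = Mul(Pow(2, Rational(1, 2)), Pow(T, Rational(1, 2))))
Add(Add(-1361, Function('o')(X)), Function('U')(-12)) = Add(Add(-1361, Mul(Pow(2, Rational(1, 2)), Pow(-19, Rational(1, 2)))), Pow(-12, 2)) = Add(Add(-1361, Mul(Pow(2, Rational(1, 2)), Mul(I, Pow(19, Rational(1, 2))))), 144) = Add(Add(-1361, Mul(I, Pow(38, Rational(1, 2)))), 144) = Add(-1217, Mul(I, Pow(38, Rational(1, 2))))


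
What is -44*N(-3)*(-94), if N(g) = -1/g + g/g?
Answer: 16544/3 ≈ 5514.7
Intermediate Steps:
N(g) = 1 - 1/g (N(g) = -1/g + 1 = 1 - 1/g)
-44*N(-3)*(-94) = -44*(-1 - 3)/(-3)*(-94) = -(-44)*(-4)/3*(-94) = -44*4/3*(-94) = -176/3*(-94) = 16544/3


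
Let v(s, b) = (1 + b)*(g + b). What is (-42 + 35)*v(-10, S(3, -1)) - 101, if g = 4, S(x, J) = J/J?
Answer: -171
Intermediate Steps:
S(x, J) = 1
v(s, b) = (1 + b)*(4 + b)
(-42 + 35)*v(-10, S(3, -1)) - 101 = (-42 + 35)*(4 + 1**2 + 5*1) - 101 = -7*(4 + 1 + 5) - 101 = -7*10 - 101 = -70 - 101 = -171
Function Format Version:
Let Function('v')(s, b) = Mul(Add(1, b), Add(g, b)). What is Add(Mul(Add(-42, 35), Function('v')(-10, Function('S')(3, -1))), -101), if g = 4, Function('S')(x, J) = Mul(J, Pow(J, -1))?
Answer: -171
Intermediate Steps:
Function('S')(x, J) = 1
Function('v')(s, b) = Mul(Add(1, b), Add(4, b))
Add(Mul(Add(-42, 35), Function('v')(-10, Function('S')(3, -1))), -101) = Add(Mul(Add(-42, 35), Add(4, Pow(1, 2), Mul(5, 1))), -101) = Add(Mul(-7, Add(4, 1, 5)), -101) = Add(Mul(-7, 10), -101) = Add(-70, -101) = -171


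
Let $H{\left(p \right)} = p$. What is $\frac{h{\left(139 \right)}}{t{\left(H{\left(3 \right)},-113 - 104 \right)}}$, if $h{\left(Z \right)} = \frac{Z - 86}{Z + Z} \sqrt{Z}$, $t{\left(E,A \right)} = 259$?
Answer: $\frac{53 \sqrt{139}}{72002} \approx 0.0086784$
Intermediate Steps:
$h{\left(Z \right)} = \frac{-86 + Z}{2 \sqrt{Z}}$ ($h{\left(Z \right)} = \frac{-86 + Z}{2 Z} \sqrt{Z} = \frac{-86 + Z}{2 \sqrt{Z}}$)
$\frac{h{\left(139 \right)}}{t{\left(H{\left(3 \right)},-113 - 104 \right)}} = \frac{\frac{1}{2} \frac{1}{\sqrt{139}} \left(-86 + 139\right)}{259} = \frac{1}{2} \frac{\sqrt{139}}{139} \cdot 53 \cdot \frac{1}{259} = \frac{53 \sqrt{139}}{278} \cdot \frac{1}{259} = \frac{53 \sqrt{139}}{72002}$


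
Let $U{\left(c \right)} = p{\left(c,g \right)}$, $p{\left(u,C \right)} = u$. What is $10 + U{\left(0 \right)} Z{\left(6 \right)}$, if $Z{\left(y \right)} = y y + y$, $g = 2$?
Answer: $10$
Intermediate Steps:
$Z{\left(y \right)} = y + y^{2}$ ($Z{\left(y \right)} = y^{2} + y = y + y^{2}$)
$U{\left(c \right)} = c$
$10 + U{\left(0 \right)} Z{\left(6 \right)} = 10 + 0 \cdot 6 \left(1 + 6\right) = 10 + 0 \cdot 6 \cdot 7 = 10 + 0 \cdot 42 = 10 + 0 = 10$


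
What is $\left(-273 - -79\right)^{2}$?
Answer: $37636$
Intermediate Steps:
$\left(-273 - -79\right)^{2} = \left(-273 + \left(78 + 1\right)\right)^{2} = \left(-273 + 79\right)^{2} = \left(-194\right)^{2} = 37636$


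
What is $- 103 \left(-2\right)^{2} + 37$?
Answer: $-375$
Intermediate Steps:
$- 103 \left(-2\right)^{2} + 37 = \left(-103\right) 4 + 37 = -412 + 37 = -375$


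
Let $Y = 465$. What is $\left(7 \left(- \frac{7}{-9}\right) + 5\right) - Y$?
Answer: $- \frac{4091}{9} \approx -454.56$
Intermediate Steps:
$\left(7 \left(- \frac{7}{-9}\right) + 5\right) - Y = \left(7 \left(- \frac{7}{-9}\right) + 5\right) - 465 = \left(7 \left(\left(-7\right) \left(- \frac{1}{9}\right)\right) + 5\right) - 465 = \left(7 \cdot \frac{7}{9} + 5\right) - 465 = \left(\frac{49}{9} + 5\right) - 465 = \frac{94}{9} - 465 = - \frac{4091}{9}$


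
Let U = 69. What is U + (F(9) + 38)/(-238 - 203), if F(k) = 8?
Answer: 30383/441 ≈ 68.896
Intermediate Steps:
U + (F(9) + 38)/(-238 - 203) = 69 + (8 + 38)/(-238 - 203) = 69 + 46/(-441) = 69 + 46*(-1/441) = 69 - 46/441 = 30383/441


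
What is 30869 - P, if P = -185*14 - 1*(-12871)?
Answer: 20588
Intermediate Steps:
P = 10281 (P = -2590 + 12871 = 10281)
30869 - P = 30869 - 1*10281 = 30869 - 10281 = 20588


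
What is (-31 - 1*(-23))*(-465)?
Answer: 3720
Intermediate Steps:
(-31 - 1*(-23))*(-465) = (-31 + 23)*(-465) = -8*(-465) = 3720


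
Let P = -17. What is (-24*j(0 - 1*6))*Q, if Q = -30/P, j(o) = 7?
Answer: -5040/17 ≈ -296.47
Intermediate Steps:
Q = 30/17 (Q = -30/(-17) = -30*(-1/17) = 30/17 ≈ 1.7647)
(-24*j(0 - 1*6))*Q = -24*7*(30/17) = -168*30/17 = -5040/17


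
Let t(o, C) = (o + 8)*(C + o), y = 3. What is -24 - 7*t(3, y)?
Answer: -486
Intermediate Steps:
t(o, C) = (8 + o)*(C + o)
-24 - 7*t(3, y) = -24 - 7*(3**2 + 8*3 + 8*3 + 3*3) = -24 - 7*(9 + 24 + 24 + 9) = -24 - 7*66 = -24 - 462 = -486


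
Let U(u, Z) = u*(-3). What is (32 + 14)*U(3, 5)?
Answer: -414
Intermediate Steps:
U(u, Z) = -3*u
(32 + 14)*U(3, 5) = (32 + 14)*(-3*3) = 46*(-9) = -414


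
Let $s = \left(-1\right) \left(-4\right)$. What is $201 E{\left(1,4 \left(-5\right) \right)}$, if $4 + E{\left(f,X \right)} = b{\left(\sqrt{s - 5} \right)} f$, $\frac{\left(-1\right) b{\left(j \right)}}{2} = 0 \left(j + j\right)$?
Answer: $-804$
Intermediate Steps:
$s = 4$
$b{\left(j \right)} = 0$ ($b{\left(j \right)} = - 2 \cdot 0 \left(j + j\right) = - 2 \cdot 0 \cdot 2 j = \left(-2\right) 0 = 0$)
$E{\left(f,X \right)} = -4$ ($E{\left(f,X \right)} = -4 + 0 f = -4 + 0 = -4$)
$201 E{\left(1,4 \left(-5\right) \right)} = 201 \left(-4\right) = -804$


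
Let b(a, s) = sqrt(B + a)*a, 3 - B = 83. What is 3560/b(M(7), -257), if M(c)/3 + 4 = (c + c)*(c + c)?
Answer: 445*sqrt(31)/8928 ≈ 0.27751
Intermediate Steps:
B = -80 (B = 3 - 1*83 = 3 - 83 = -80)
M(c) = -12 + 12*c**2 (M(c) = -12 + 3*((c + c)*(c + c)) = -12 + 3*((2*c)*(2*c)) = -12 + 3*(4*c**2) = -12 + 12*c**2)
b(a, s) = a*sqrt(-80 + a) (b(a, s) = sqrt(-80 + a)*a = a*sqrt(-80 + a))
3560/b(M(7), -257) = 3560/(((-12 + 12*7**2)*sqrt(-80 + (-12 + 12*7**2)))) = 3560/(((-12 + 12*49)*sqrt(-80 + (-12 + 12*49)))) = 3560/(((-12 + 588)*sqrt(-80 + (-12 + 588)))) = 3560/((576*sqrt(-80 + 576))) = 3560/((576*sqrt(496))) = 3560/((576*(4*sqrt(31)))) = 3560/((2304*sqrt(31))) = 3560*(sqrt(31)/71424) = 445*sqrt(31)/8928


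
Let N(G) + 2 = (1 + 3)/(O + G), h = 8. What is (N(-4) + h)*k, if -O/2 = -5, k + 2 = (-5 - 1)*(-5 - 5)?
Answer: 1160/3 ≈ 386.67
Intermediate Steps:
k = 58 (k = -2 + (-5 - 1)*(-5 - 5) = -2 - 6*(-10) = -2 + 60 = 58)
O = 10 (O = -2*(-5) = 10)
N(G) = -2 + 4/(10 + G) (N(G) = -2 + (1 + 3)/(10 + G) = -2 + 4/(10 + G))
(N(-4) + h)*k = (2*(-8 - 1*(-4))/(10 - 4) + 8)*58 = (2*(-8 + 4)/6 + 8)*58 = (2*(1/6)*(-4) + 8)*58 = (-4/3 + 8)*58 = (20/3)*58 = 1160/3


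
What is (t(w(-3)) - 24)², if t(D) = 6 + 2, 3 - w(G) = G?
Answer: 256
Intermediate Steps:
w(G) = 3 - G
t(D) = 8
(t(w(-3)) - 24)² = (8 - 24)² = (-16)² = 256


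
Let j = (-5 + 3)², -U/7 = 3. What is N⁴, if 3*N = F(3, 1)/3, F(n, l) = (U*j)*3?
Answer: 614656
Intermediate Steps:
U = -21 (U = -7*3 = -21)
j = 4 (j = (-2)² = 4)
F(n, l) = -252 (F(n, l) = -21*4*3 = -84*3 = -252)
N = -28 (N = (-252/3)/3 = (-252*⅓)/3 = (⅓)*(-84) = -28)
N⁴ = (-28)⁴ = 614656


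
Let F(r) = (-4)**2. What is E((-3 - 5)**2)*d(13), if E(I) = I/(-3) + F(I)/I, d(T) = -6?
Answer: 253/2 ≈ 126.50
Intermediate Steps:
F(r) = 16
E(I) = 16/I - I/3 (E(I) = I/(-3) + 16/I = I*(-1/3) + 16/I = -I/3 + 16/I = 16/I - I/3)
E((-3 - 5)**2)*d(13) = (16/((-3 - 5)**2) - (-3 - 5)**2/3)*(-6) = (16/((-8)**2) - 1/3*(-8)**2)*(-6) = (16/64 - 1/3*64)*(-6) = (16*(1/64) - 64/3)*(-6) = (1/4 - 64/3)*(-6) = -253/12*(-6) = 253/2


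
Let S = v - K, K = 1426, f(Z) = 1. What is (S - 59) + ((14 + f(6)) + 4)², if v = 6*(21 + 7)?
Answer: -956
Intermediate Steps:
v = 168 (v = 6*28 = 168)
S = -1258 (S = 168 - 1*1426 = 168 - 1426 = -1258)
(S - 59) + ((14 + f(6)) + 4)² = (-1258 - 59) + ((14 + 1) + 4)² = -1317 + (15 + 4)² = -1317 + 19² = -1317 + 361 = -956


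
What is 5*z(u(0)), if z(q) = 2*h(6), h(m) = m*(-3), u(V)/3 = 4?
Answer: -180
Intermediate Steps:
u(V) = 12 (u(V) = 3*4 = 12)
h(m) = -3*m
z(q) = -36 (z(q) = 2*(-3*6) = 2*(-18) = -36)
5*z(u(0)) = 5*(-36) = -180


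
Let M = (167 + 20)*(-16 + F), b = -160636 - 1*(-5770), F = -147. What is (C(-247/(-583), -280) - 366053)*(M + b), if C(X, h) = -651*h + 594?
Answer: 33951678113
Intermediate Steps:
C(X, h) = 594 - 651*h
b = -154866 (b = -160636 + 5770 = -154866)
M = -30481 (M = (167 + 20)*(-16 - 147) = 187*(-163) = -30481)
(C(-247/(-583), -280) - 366053)*(M + b) = ((594 - 651*(-280)) - 366053)*(-30481 - 154866) = ((594 + 182280) - 366053)*(-185347) = (182874 - 366053)*(-185347) = -183179*(-185347) = 33951678113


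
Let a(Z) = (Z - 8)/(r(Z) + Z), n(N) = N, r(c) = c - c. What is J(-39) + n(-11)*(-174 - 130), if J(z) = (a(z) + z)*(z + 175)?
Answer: -70048/39 ≈ -1796.1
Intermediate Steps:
r(c) = 0
a(Z) = (-8 + Z)/Z (a(Z) = (Z - 8)/(0 + Z) = (-8 + Z)/Z)
J(z) = (175 + z)*(z + (-8 + z)/z) (J(z) = ((-8 + z)/z + z)*(z + 175) = (z + (-8 + z)/z)*(175 + z) = (175 + z)*(z + (-8 + z)/z))
J(-39) + n(-11)*(-174 - 130) = (167 + (-39)**2 - 1400/(-39) + 176*(-39)) - 11*(-174 - 130) = (167 + 1521 - 1400*(-1/39) - 6864) - 11*(-304) = (167 + 1521 + 1400/39 - 6864) + 3344 = -200464/39 + 3344 = -70048/39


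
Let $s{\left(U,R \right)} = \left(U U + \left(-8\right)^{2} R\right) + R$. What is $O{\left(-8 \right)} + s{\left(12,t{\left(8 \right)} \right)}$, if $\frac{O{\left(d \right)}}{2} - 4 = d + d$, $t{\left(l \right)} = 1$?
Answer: $185$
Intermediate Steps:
$O{\left(d \right)} = 8 + 4 d$ ($O{\left(d \right)} = 8 + 2 \left(d + d\right) = 8 + 2 \cdot 2 d = 8 + 4 d$)
$s{\left(U,R \right)} = U^{2} + 65 R$ ($s{\left(U,R \right)} = \left(U^{2} + 64 R\right) + R = U^{2} + 65 R$)
$O{\left(-8 \right)} + s{\left(12,t{\left(8 \right)} \right)} = \left(8 + 4 \left(-8\right)\right) + \left(12^{2} + 65 \cdot 1\right) = \left(8 - 32\right) + \left(144 + 65\right) = -24 + 209 = 185$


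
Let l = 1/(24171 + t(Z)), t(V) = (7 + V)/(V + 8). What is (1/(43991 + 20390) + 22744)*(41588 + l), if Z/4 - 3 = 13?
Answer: 105983298844887004340/112047597923 ≈ 9.4588e+8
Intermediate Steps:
Z = 64 (Z = 12 + 4*13 = 12 + 52 = 64)
t(V) = (7 + V)/(8 + V)
l = 72/1740383 (l = 1/(24171 + (7 + 64)/(8 + 64)) = 1/(24171 + 71/72) = 1/(1740383/72) = 72/1740383 ≈ 4.1370e-5)
(1/(43991 + 20390) + 22744)*(41588 + l) = (1/(43991 + 20390) + 22744)*(41588 + 72/1740383) = (1/64381 + 22744)*(72379048276/1740383) = (1464281465/64381)*(72379048276/1740383) = 105983298844887004340/112047597923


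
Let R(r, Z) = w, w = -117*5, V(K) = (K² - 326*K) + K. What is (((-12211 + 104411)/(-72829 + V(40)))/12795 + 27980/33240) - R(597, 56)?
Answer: 23318504851231/39803424698 ≈ 585.84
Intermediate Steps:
V(K) = K² - 325*K
w = -585
R(r, Z) = -585
(((-12211 + 104411)/(-72829 + V(40)))/12795 + 27980/33240) - R(597, 56) = (((-12211 + 104411)/(-72829 + 40*(-325 + 40)))/12795 + 27980/33240) - 1*(-585) = ((92200/(-72829 + 40*(-285)))*(1/12795) + 27980*(1/33240)) + 585 = ((92200/(-72829 - 11400))*(1/12795) + 1399/1662) + 585 = ((92200/(-84229))*(1/12795) + 1399/1662) + 585 = ((92200*(-1/84229))*(1/12795) + 1399/1662) + 585 = (-92200/84229*1/12795 + 1399/1662) + 585 = (-18440/215542011 + 1399/1662) + 585 = 33501402901/39803424698 + 585 = 23318504851231/39803424698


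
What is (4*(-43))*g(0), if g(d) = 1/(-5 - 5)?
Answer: 86/5 ≈ 17.200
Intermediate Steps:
g(d) = -⅒ (g(d) = 1/(-10) = -⅒)
(4*(-43))*g(0) = (4*(-43))*(-⅒) = -172*(-⅒) = 86/5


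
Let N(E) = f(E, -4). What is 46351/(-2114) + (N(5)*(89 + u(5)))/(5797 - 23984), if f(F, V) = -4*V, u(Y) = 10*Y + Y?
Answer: -847856293/38447318 ≈ -22.052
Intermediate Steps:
u(Y) = 11*Y
N(E) = 16 (N(E) = -4*(-4) = 16)
46351/(-2114) + (N(5)*(89 + u(5)))/(5797 - 23984) = 46351/(-2114) + (16*(89 + 11*5))/(5797 - 23984) = 46351*(-1/2114) + (16*(89 + 55))/(-18187) = -46351/2114 + (16*144)*(-1/18187) = -46351/2114 + 2304*(-1/18187) = -46351/2114 - 2304/18187 = -847856293/38447318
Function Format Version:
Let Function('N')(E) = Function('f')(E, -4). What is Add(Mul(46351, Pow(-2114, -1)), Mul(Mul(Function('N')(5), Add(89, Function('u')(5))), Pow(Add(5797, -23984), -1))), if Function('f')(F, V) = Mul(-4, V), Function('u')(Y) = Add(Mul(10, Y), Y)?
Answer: Rational(-847856293, 38447318) ≈ -22.052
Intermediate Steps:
Function('u')(Y) = Mul(11, Y)
Function('N')(E) = 16 (Function('N')(E) = Mul(-4, -4) = 16)
Add(Mul(46351, Pow(-2114, -1)), Mul(Mul(Function('N')(5), Add(89, Function('u')(5))), Pow(Add(5797, -23984), -1))) = Add(Mul(46351, Pow(-2114, -1)), Mul(Mul(16, Add(89, Mul(11, 5))), Pow(Add(5797, -23984), -1))) = Add(Mul(46351, Rational(-1, 2114)), Mul(Mul(16, Add(89, 55)), Pow(-18187, -1))) = Add(Rational(-46351, 2114), Mul(Mul(16, 144), Rational(-1, 18187))) = Add(Rational(-46351, 2114), Mul(2304, Rational(-1, 18187))) = Add(Rational(-46351, 2114), Rational(-2304, 18187)) = Rational(-847856293, 38447318)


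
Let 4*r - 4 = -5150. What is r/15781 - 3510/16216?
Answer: -38126597/127952348 ≈ -0.29798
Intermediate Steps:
r = -2573/2 (r = 1 + (¼)*(-5150) = 1 - 2575/2 = -2573/2 ≈ -1286.5)
r/15781 - 3510/16216 = -2573/2/15781 - 3510/16216 = -2573/2*1/15781 - 3510*1/16216 = -2573/31562 - 1755/8108 = -38126597/127952348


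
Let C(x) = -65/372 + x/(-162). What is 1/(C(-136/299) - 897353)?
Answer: -3003156/2694891562381 ≈ -1.1144e-6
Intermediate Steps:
C(x) = -65/372 - x/162 (C(x) = -65*1/372 + x*(-1/162) = -65/372 - x/162)
1/(C(-136/299) - 897353) = 1/((-65/372 - (-68)/(81*299)) - 897353) = 1/((-65/372 - 1/162*(-136/299)) - 897353) = 1/((-65/372 + 68/24219) - 897353) = 1/(-516313/3003156 - 897353) = 1/(-2694891562381/3003156) = -3003156/2694891562381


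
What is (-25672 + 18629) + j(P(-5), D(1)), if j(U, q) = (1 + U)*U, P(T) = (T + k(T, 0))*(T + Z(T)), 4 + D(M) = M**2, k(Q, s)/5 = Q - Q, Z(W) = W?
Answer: -4493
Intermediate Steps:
k(Q, s) = 0 (k(Q, s) = 5*(Q - Q) = 5*0 = 0)
D(M) = -4 + M**2
P(T) = 2*T**2 (P(T) = (T + 0)*(T + T) = T*(2*T) = 2*T**2)
j(U, q) = U*(1 + U)
(-25672 + 18629) + j(P(-5), D(1)) = (-25672 + 18629) + (2*(-5)**2)*(1 + 2*(-5)**2) = -7043 + (2*25)*(1 + 2*25) = -7043 + 50*(1 + 50) = -7043 + 50*51 = -7043 + 2550 = -4493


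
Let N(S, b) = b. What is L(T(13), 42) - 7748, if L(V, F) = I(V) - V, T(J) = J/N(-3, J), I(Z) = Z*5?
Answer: -7744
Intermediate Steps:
I(Z) = 5*Z
T(J) = 1 (T(J) = J/J = 1)
L(V, F) = 4*V (L(V, F) = 5*V - V = 4*V)
L(T(13), 42) - 7748 = 4*1 - 7748 = 4 - 7748 = -7744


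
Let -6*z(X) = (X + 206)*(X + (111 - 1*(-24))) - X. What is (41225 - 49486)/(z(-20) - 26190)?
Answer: 24783/89275 ≈ 0.27760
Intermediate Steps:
z(X) = X/6 - (135 + X)*(206 + X)/6 (z(X) = -((X + 206)*(X + (111 - 1*(-24))) - X)/6 = -((206 + X)*(X + (111 + 24)) - X)/6 = -((206 + X)*(X + 135) - X)/6 = -((206 + X)*(135 + X) - X)/6 = -((135 + X)*(206 + X) - X)/6 = -(-X + (135 + X)*(206 + X))/6 = X/6 - (135 + X)*(206 + X)/6)
(41225 - 49486)/(z(-20) - 26190) = (41225 - 49486)/((-4635 - 170/3*(-20) - 1/6*(-20)**2) - 26190) = -8261/((-4635 + 3400/3 - 1/6*400) - 26190) = -8261/((-4635 + 3400/3 - 200/3) - 26190) = -8261/(-10705/3 - 26190) = -8261/(-89275/3) = -8261*(-3/89275) = 24783/89275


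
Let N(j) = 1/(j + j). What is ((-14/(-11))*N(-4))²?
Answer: 49/1936 ≈ 0.025310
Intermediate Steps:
N(j) = 1/(2*j)
((-14/(-11))*N(-4))² = ((-14/(-11))*((½)/(-4)))² = ((-14*(-1/11))*((½)*(-¼)))² = ((14/11)*(-⅛))² = (-7/44)² = 49/1936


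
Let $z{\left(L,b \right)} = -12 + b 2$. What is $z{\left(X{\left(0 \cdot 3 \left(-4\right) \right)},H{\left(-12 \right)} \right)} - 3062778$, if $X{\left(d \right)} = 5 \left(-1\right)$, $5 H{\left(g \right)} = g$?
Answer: $- \frac{15313974}{5} \approx -3.0628 \cdot 10^{6}$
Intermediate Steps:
$H{\left(g \right)} = \frac{g}{5}$
$X{\left(d \right)} = -5$
$z{\left(L,b \right)} = -12 + 2 b$
$z{\left(X{\left(0 \cdot 3 \left(-4\right) \right)},H{\left(-12 \right)} \right)} - 3062778 = \left(-12 + 2 \cdot \frac{1}{5} \left(-12\right)\right) - 3062778 = \left(-12 + 2 \left(- \frac{12}{5}\right)\right) - 3062778 = \left(-12 - \frac{24}{5}\right) - 3062778 = - \frac{84}{5} - 3062778 = - \frac{15313974}{5}$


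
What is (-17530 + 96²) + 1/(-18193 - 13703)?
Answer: -265183345/31896 ≈ -8314.0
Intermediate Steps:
(-17530 + 96²) + 1/(-18193 - 13703) = (-17530 + 9216) + 1/(-31896) = -8314 - 1/31896 = -265183345/31896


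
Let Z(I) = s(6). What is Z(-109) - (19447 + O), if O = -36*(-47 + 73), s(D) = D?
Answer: -18505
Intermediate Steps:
O = -936 (O = -36*26 = -936)
Z(I) = 6
Z(-109) - (19447 + O) = 6 - (19447 - 936) = 6 - 1*18511 = 6 - 18511 = -18505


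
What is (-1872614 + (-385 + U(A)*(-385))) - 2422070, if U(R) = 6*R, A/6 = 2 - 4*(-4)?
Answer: -4544549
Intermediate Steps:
A = 108 (A = 6*(2 - 4*(-4)) = 6*(2 + 16) = 6*18 = 108)
(-1872614 + (-385 + U(A)*(-385))) - 2422070 = (-1872614 + (-385 + (6*108)*(-385))) - 2422070 = (-1872614 + (-385 + 648*(-385))) - 2422070 = (-1872614 + (-385 - 249480)) - 2422070 = (-1872614 - 249865) - 2422070 = -2122479 - 2422070 = -4544549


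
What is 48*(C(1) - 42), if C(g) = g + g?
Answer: -1920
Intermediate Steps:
C(g) = 2*g
48*(C(1) - 42) = 48*(2*1 - 42) = 48*(2 - 42) = 48*(-40) = -1920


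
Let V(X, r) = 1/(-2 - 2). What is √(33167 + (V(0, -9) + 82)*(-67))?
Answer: √110759/2 ≈ 166.40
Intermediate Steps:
V(X, r) = -¼ (V(X, r) = 1/(-4) = -¼)
√(33167 + (V(0, -9) + 82)*(-67)) = √(33167 + (-¼ + 82)*(-67)) = √(33167 + (327/4)*(-67)) = √(33167 - 21909/4) = √(110759/4) = √110759/2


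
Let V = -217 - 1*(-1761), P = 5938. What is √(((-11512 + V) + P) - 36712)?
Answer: I*√40742 ≈ 201.85*I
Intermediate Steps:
V = 1544 (V = -217 + 1761 = 1544)
√(((-11512 + V) + P) - 36712) = √(((-11512 + 1544) + 5938) - 36712) = √((-9968 + 5938) - 36712) = √(-4030 - 36712) = √(-40742) = I*√40742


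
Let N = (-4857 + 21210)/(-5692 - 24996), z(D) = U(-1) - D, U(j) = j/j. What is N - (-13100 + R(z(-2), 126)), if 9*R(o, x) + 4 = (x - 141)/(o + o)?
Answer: 3618167495/276192 ≈ 13100.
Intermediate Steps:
U(j) = 1
z(D) = 1 - D
R(o, x) = -4/9 + (-141 + x)/(18*o) (R(o, x) = -4/9 + ((x - 141)/(o + o))/9 = -4/9 + ((-141 + x)/((2*o)))/9 = -4/9 + ((-141 + x)*(1/(2*o)))/9 = -4/9 + ((-141 + x)/(2*o))/9 = -4/9 + (-141 + x)/(18*o))
N = -16353/30688 (N = 16353/(-30688) = 16353*(-1/30688) = -16353/30688 ≈ -0.53288)
N - (-13100 + R(z(-2), 126)) = -16353/30688 - (-13100 + (-141 + 126 - 8*(1 - 1*(-2)))/(18*(1 - 1*(-2)))) = -16353/30688 - (-13100 + (-141 + 126 - 8*(1 + 2))/(18*(1 + 2))) = -16353/30688 - (-13100 + (1/18)*(-141 + 126 - 8*3)/3) = -16353/30688 - (-13100 + (1/18)*(1/3)*(-141 + 126 - 24)) = -16353/30688 - (-13100 + (1/18)*(1/3)*(-39)) = -16353/30688 - (-13100 - 13/18) = -16353/30688 - 1*(-235813/18) = -16353/30688 + 235813/18 = 3618167495/276192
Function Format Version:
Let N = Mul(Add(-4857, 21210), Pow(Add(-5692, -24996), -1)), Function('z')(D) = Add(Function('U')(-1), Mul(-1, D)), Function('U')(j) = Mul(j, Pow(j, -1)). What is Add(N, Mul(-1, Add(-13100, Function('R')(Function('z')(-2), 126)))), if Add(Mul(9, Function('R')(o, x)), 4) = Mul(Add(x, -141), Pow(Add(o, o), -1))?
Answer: Rational(3618167495, 276192) ≈ 13100.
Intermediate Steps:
Function('U')(j) = 1
Function('z')(D) = Add(1, Mul(-1, D))
Function('R')(o, x) = Add(Rational(-4, 9), Mul(Rational(1, 18), Pow(o, -1), Add(-141, x))) (Function('R')(o, x) = Add(Rational(-4, 9), Mul(Rational(1, 9), Mul(Add(x, -141), Pow(Add(o, o), -1)))) = Add(Rational(-4, 9), Mul(Rational(1, 9), Mul(Add(-141, x), Pow(Mul(2, o), -1)))) = Add(Rational(-4, 9), Mul(Rational(1, 9), Mul(Add(-141, x), Mul(Rational(1, 2), Pow(o, -1))))) = Add(Rational(-4, 9), Mul(Rational(1, 9), Mul(Rational(1, 2), Pow(o, -1), Add(-141, x)))) = Add(Rational(-4, 9), Mul(Rational(1, 18), Pow(o, -1), Add(-141, x))))
N = Rational(-16353, 30688) (N = Mul(16353, Pow(-30688, -1)) = Mul(16353, Rational(-1, 30688)) = Rational(-16353, 30688) ≈ -0.53288)
Add(N, Mul(-1, Add(-13100, Function('R')(Function('z')(-2), 126)))) = Add(Rational(-16353, 30688), Mul(-1, Add(-13100, Mul(Rational(1, 18), Pow(Add(1, Mul(-1, -2)), -1), Add(-141, 126, Mul(-8, Add(1, Mul(-1, -2)))))))) = Add(Rational(-16353, 30688), Mul(-1, Add(-13100, Mul(Rational(1, 18), Pow(Add(1, 2), -1), Add(-141, 126, Mul(-8, Add(1, 2))))))) = Add(Rational(-16353, 30688), Mul(-1, Add(-13100, Mul(Rational(1, 18), Pow(3, -1), Add(-141, 126, Mul(-8, 3)))))) = Add(Rational(-16353, 30688), Mul(-1, Add(-13100, Mul(Rational(1, 18), Rational(1, 3), Add(-141, 126, -24))))) = Add(Rational(-16353, 30688), Mul(-1, Add(-13100, Mul(Rational(1, 18), Rational(1, 3), -39)))) = Add(Rational(-16353, 30688), Mul(-1, Add(-13100, Rational(-13, 18)))) = Add(Rational(-16353, 30688), Mul(-1, Rational(-235813, 18))) = Add(Rational(-16353, 30688), Rational(235813, 18)) = Rational(3618167495, 276192)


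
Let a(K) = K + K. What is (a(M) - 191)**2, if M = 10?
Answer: 29241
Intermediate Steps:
a(K) = 2*K
(a(M) - 191)**2 = (2*10 - 191)**2 = (20 - 191)**2 = (-171)**2 = 29241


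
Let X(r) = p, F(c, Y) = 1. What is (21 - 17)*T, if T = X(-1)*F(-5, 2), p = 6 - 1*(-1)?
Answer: 28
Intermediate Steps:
p = 7 (p = 6 + 1 = 7)
X(r) = 7
T = 7 (T = 7*1 = 7)
(21 - 17)*T = (21 - 17)*7 = 4*7 = 28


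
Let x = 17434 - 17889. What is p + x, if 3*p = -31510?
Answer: -32875/3 ≈ -10958.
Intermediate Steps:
p = -31510/3 (p = (1/3)*(-31510) = -31510/3 ≈ -10503.)
x = -455
p + x = -31510/3 - 455 = -32875/3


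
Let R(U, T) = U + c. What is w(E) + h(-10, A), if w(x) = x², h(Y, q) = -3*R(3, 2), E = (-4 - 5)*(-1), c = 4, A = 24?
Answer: 60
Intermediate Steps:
R(U, T) = 4 + U (R(U, T) = U + 4 = 4 + U)
E = 9 (E = -9*(-1) = 9)
h(Y, q) = -21 (h(Y, q) = -3*(4 + 3) = -3*7 = -21)
w(E) + h(-10, A) = 9² - 21 = 81 - 21 = 60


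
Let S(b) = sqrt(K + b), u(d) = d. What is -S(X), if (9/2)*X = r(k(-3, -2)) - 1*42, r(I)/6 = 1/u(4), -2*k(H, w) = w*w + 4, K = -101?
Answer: -I*sqrt(110) ≈ -10.488*I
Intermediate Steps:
k(H, w) = -2 - w**2/2 (k(H, w) = -(w*w + 4)/2 = -(w**2 + 4)/2 = -(4 + w**2)/2 = -2 - w**2/2)
r(I) = 3/2 (r(I) = 6/4 = 6*(1/4) = 3/2)
X = -9 (X = 2*(3/2 - 1*42)/9 = 2*(3/2 - 42)/9 = (2/9)*(-81/2) = -9)
S(b) = sqrt(-101 + b)
-S(X) = -sqrt(-101 - 9) = -sqrt(-110) = -I*sqrt(110)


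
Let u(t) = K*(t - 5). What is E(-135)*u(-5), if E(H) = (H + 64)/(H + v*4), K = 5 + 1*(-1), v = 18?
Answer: -2840/63 ≈ -45.079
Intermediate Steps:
K = 4 (K = 5 - 1 = 4)
u(t) = -20 + 4*t (u(t) = 4*(t - 5) = 4*(-5 + t) = -20 + 4*t)
E(H) = (64 + H)/(72 + H) (E(H) = (H + 64)/(H + 18*4) = (64 + H)/(H + 72) = (64 + H)/(72 + H))
E(-135)*u(-5) = ((64 - 135)/(72 - 135))*(-20 + 4*(-5)) = (-71/(-63))*(-20 - 20) = -1/63*(-71)*(-40) = (71/63)*(-40) = -2840/63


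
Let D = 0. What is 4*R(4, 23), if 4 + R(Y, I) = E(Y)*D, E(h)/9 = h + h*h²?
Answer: -16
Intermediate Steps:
E(h) = 9*h + 9*h³ (E(h) = 9*(h + h*h²) = 9*(h + h³) = 9*h + 9*h³)
R(Y, I) = -4 (R(Y, I) = -4 + (9*Y*(1 + Y²))*0 = -4 + 0 = -4)
4*R(4, 23) = 4*(-4) = -16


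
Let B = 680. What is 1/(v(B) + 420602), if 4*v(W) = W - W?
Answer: 1/420602 ≈ 2.3775e-6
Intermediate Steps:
v(W) = 0 (v(W) = (W - W)/4 = (¼)*0 = 0)
1/(v(B) + 420602) = 1/(0 + 420602) = 1/420602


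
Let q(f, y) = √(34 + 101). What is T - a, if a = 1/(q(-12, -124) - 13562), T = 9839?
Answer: 1809664742413/183927709 + 3*√15/183927709 ≈ 9839.0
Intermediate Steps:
q(f, y) = 3*√15 (q(f, y) = √135 = 3*√15)
a = 1/(-13562 + 3*√15) (a = 1/(3*√15 - 13562) = 1/(-13562 + 3*√15) ≈ -7.3799e-5)
T - a = 9839 - (-13562/183927709 - 3*√15/183927709) = 9839 + (13562/183927709 + 3*√15/183927709) = 1809664742413/183927709 + 3*√15/183927709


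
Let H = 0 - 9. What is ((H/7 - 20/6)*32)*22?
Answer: -68288/21 ≈ -3251.8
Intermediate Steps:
H = -9
((H/7 - 20/6)*32)*22 = ((-9/7 - 20/6)*32)*22 = ((-9*⅐ - 20*⅙)*32)*22 = ((-9/7 - 10/3)*32)*22 = -97/21*32*22 = -3104/21*22 = -68288/21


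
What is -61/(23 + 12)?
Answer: -61/35 ≈ -1.7429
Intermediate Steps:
-61/(23 + 12) = -61/35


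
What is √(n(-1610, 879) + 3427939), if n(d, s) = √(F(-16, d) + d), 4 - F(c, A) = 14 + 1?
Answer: √(3427939 + I*√1621) ≈ 1851.5 + 0.01*I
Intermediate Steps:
F(c, A) = -11 (F(c, A) = 4 - (14 + 1) = 4 - 1*15 = 4 - 15 = -11)
n(d, s) = √(-11 + d)
√(n(-1610, 879) + 3427939) = √(√(-11 - 1610) + 3427939) = √(√(-1621) + 3427939) = √(I*√1621 + 3427939) = √(3427939 + I*√1621)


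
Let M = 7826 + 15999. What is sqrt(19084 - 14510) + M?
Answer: 23825 + sqrt(4574) ≈ 23893.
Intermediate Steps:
M = 23825
sqrt(19084 - 14510) + M = sqrt(19084 - 14510) + 23825 = sqrt(4574) + 23825 = 23825 + sqrt(4574)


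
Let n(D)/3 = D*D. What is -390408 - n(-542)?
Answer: -1271700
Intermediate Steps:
n(D) = 3*D² (n(D) = 3*(D*D) = 3*D²)
-390408 - n(-542) = -390408 - 3*(-542)² = -390408 - 3*293764 = -390408 - 1*881292 = -390408 - 881292 = -1271700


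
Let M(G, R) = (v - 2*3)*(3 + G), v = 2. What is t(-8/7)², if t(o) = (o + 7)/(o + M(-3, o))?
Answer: 1681/64 ≈ 26.266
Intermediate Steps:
M(G, R) = -12 - 4*G (M(G, R) = (2 - 2*3)*(3 + G) = (2 - 6)*(3 + G) = -4*(3 + G) = -12 - 4*G)
t(o) = (7 + o)/o (t(o) = (o + 7)/(o + (-12 - 4*(-3))) = (7 + o)/(o + (-12 + 12)) = (7 + o)/(o + 0) = (7 + o)/o)
t(-8/7)² = ((7 - 8/7)/((-8/7)))² = ((7 - 8*⅐)/((-8*⅐)))² = ((7 - 8/7)/(-8/7))² = (-7/8*41/7)² = (-41/8)² = 1681/64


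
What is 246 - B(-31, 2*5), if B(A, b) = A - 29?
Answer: 306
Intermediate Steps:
B(A, b) = -29 + A
246 - B(-31, 2*5) = 246 - (-29 - 31) = 246 - 1*(-60) = 246 + 60 = 306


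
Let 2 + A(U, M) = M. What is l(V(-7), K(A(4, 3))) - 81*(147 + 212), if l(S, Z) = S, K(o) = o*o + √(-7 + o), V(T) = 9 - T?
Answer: -29063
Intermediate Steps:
A(U, M) = -2 + M
K(o) = o² + √(-7 + o)
l(V(-7), K(A(4, 3))) - 81*(147 + 212) = (9 - 1*(-7)) - 81*(147 + 212) = (9 + 7) - 81*359 = 16 - 1*29079 = 16 - 29079 = -29063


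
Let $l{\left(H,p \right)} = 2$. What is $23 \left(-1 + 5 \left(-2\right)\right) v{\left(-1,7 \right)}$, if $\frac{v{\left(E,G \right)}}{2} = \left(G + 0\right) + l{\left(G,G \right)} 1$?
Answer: $-4554$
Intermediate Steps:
$v{\left(E,G \right)} = 4 + 2 G$ ($v{\left(E,G \right)} = 2 \left(\left(G + 0\right) + 2 \cdot 1\right) = 2 \left(G + 2\right) = 2 \left(2 + G\right) = 4 + 2 G$)
$23 \left(-1 + 5 \left(-2\right)\right) v{\left(-1,7 \right)} = 23 \left(-1 + 5 \left(-2\right)\right) \left(4 + 2 \cdot 7\right) = 23 \left(-1 - 10\right) \left(4 + 14\right) = 23 \left(-11\right) 18 = \left(-253\right) 18 = -4554$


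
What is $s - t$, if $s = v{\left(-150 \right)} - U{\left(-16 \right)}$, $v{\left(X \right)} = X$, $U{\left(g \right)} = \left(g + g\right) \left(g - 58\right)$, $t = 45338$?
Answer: $-47856$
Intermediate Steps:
$U{\left(g \right)} = 2 g \left(-58 + g\right)$
$s = -2518$ ($s = -150 - 2 \left(-16\right) \left(-58 - 16\right) = -150 - 2 \left(-16\right) \left(-74\right) = -150 - 2368 = -2518$)
$s - t = -2518 - 45338 = -47856$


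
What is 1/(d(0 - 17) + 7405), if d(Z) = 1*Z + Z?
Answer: 1/7371 ≈ 0.00013567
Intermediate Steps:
d(Z) = 2*Z (d(Z) = Z + Z = 2*Z)
1/(d(0 - 17) + 7405) = 1/(2*(0 - 17) + 7405) = 1/(2*(-17) + 7405) = 1/(-34 + 7405) = 1/7371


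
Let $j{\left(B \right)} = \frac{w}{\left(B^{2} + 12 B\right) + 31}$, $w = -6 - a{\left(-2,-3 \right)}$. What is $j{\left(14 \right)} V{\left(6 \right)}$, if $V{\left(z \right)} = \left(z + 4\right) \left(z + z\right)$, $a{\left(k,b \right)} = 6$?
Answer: $- \frac{288}{79} \approx -3.6456$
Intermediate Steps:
$w = -12$ ($w = -6 - 6 = -12$)
$V{\left(z \right)} = 2 z \left(4 + z\right)$ ($V{\left(z \right)} = \left(4 + z\right) 2 z = 2 z \left(4 + z\right)$)
$j{\left(B \right)} = - \frac{12}{31 + B^{2} + 12 B}$ ($j{\left(B \right)} = - \frac{12}{\left(B^{2} + 12 B\right) + 31} = - \frac{12}{31 + B^{2} + 12 B}$)
$j{\left(14 \right)} V{\left(6 \right)} = - \frac{12}{31 + 14^{2} + 12 \cdot 14} \cdot 2 \cdot 6 \left(4 + 6\right) = - \frac{12}{31 + 196 + 168} \cdot 2 \cdot 6 \cdot 10 = - \frac{12}{395} \cdot 120 = \left(-12\right) \frac{1}{395} \cdot 120 = \left(- \frac{12}{395}\right) 120 = - \frac{288}{79}$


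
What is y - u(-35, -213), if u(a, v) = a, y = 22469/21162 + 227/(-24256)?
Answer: 9252947905/256652736 ≈ 36.052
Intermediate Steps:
y = 270102145/256652736 (y = 22469*(1/21162) + 227*(-1/24256) = 22469/21162 - 227/24256 = 270102145/256652736 ≈ 1.0524)
y - u(-35, -213) = 270102145/256652736 - 1*(-35) = 270102145/256652736 + 35 = 9252947905/256652736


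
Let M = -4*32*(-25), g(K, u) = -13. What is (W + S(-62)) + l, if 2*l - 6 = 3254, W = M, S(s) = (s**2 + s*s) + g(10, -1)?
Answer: 12505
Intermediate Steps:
M = 3200 (M = -128*(-25) = 3200)
S(s) = -13 + 2*s**2 (S(s) = (s**2 + s*s) - 13 = (s**2 + s**2) - 13 = 2*s**2 - 13 = -13 + 2*s**2)
W = 3200
l = 1630 (l = 3 + (1/2)*3254 = 3 + 1627 = 1630)
(W + S(-62)) + l = (3200 + (-13 + 2*(-62)**2)) + 1630 = (3200 + (-13 + 2*3844)) + 1630 = (3200 + (-13 + 7688)) + 1630 = (3200 + 7675) + 1630 = 10875 + 1630 = 12505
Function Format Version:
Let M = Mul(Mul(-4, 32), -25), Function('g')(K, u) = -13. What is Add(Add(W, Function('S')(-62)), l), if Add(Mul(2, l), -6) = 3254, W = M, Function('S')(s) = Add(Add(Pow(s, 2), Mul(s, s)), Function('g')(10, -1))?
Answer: 12505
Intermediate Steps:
M = 3200 (M = Mul(-128, -25) = 3200)
Function('S')(s) = Add(-13, Mul(2, Pow(s, 2))) (Function('S')(s) = Add(Add(Pow(s, 2), Mul(s, s)), -13) = Add(Add(Pow(s, 2), Pow(s, 2)), -13) = Add(Mul(2, Pow(s, 2)), -13) = Add(-13, Mul(2, Pow(s, 2))))
W = 3200
l = 1630 (l = Add(3, Mul(Rational(1, 2), 3254)) = Add(3, 1627) = 1630)
Add(Add(W, Function('S')(-62)), l) = Add(Add(3200, Add(-13, Mul(2, Pow(-62, 2)))), 1630) = Add(Add(3200, Add(-13, Mul(2, 3844))), 1630) = Add(Add(3200, Add(-13, 7688)), 1630) = Add(Add(3200, 7675), 1630) = Add(10875, 1630) = 12505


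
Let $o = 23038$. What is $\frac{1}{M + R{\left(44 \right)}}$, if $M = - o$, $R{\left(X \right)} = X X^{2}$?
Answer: $\frac{1}{62146} \approx 1.6091 \cdot 10^{-5}$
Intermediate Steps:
$R{\left(X \right)} = X^{3}$
$M = -23038$ ($M = \left(-1\right) 23038 = -23038$)
$\frac{1}{M + R{\left(44 \right)}} = \frac{1}{-23038 + 44^{3}} = \frac{1}{-23038 + 85184} = \frac{1}{62146}$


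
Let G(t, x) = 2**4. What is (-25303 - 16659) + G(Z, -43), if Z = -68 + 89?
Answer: -41946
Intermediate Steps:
Z = 21
G(t, x) = 16
(-25303 - 16659) + G(Z, -43) = (-25303 - 16659) + 16 = -41962 + 16 = -41946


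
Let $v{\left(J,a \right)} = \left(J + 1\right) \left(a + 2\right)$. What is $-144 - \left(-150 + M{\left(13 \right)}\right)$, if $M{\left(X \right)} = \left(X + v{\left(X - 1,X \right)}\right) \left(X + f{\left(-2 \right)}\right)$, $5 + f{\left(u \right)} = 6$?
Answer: $-2906$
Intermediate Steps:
$v{\left(J,a \right)} = \left(1 + J\right) \left(2 + a\right)$
$f{\left(u \right)} = 1$ ($f{\left(u \right)} = -5 + 6 = 1$)
$M{\left(X \right)} = \left(1 + X\right) \left(4 X + X \left(-1 + X\right)\right)$ ($M{\left(X \right)} = \left(X + \left(2 + X + 2 \left(X - 1\right) + \left(X - 1\right) X\right)\right) \left(X + 1\right) = \left(X + \left(2 + X + 2 \left(-1 + X\right) + \left(-1 + X\right) X\right)\right) \left(1 + X\right) = \left(X + \left(2 + X + \left(-2 + 2 X\right) + X \left(-1 + X\right)\right)\right) \left(1 + X\right) = \left(X + \left(3 X + X \left(-1 + X\right)\right)\right) \left(1 + X\right) = \left(4 X + X \left(-1 + X\right)\right) \left(1 + X\right) = \left(1 + X\right) \left(4 X + X \left(-1 + X\right)\right)$)
$-144 - \left(-150 + M{\left(13 \right)}\right) = -144 - \left(-150 + 13 \left(3 + 13^{2} + 4 \cdot 13\right)\right) = -144 - \left(-150 + 13 \left(3 + 169 + 52\right)\right) = -144 - \left(-150 + 13 \cdot 224\right) = -144 - \left(-150 + 2912\right) = -144 - 2762 = -2906$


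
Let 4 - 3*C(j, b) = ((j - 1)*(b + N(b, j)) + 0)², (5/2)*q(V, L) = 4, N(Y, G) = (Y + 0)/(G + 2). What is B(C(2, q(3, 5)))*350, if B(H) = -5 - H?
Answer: -1750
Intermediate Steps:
N(Y, G) = Y/(2 + G)
q(V, L) = 8/5 (q(V, L) = (⅖)*4 = 8/5)
C(j, b) = 4/3 - (-1 + j)²*(b + b/(2 + j))²/3 (C(j, b) = 4/3 - ((j - 1)*(b + b/(2 + j)) + 0)²/3 = 4/3 - ((-1 + j)*(b + b/(2 + j)) + 0)²/3 = 4/3 - (-1 + j)²*(b + b/(2 + j))²/3)
B(C(2, q(3, 5)))*350 = (-5 - (4/3 - (8/5)²*(-1 + 2)²*(3 + 2)²/(3*(2 + 2)²)))*350 = (-5 - (4/3 - ⅓*64/25*1²*5²/4²))*350 = (-5 - (4/3 - ⅓*64/25*1*1/16*25))*350 = (-5 - (4/3 - 4/3))*350 = (-5 - 1*0)*350 = (-5 + 0)*350 = -5*350 = -1750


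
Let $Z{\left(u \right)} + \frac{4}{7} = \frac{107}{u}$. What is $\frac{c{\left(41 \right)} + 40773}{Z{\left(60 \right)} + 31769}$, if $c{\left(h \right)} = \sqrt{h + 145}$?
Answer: $\frac{17124660}{13343489} + \frac{420 \sqrt{186}}{13343489} \approx 1.2838$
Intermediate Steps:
$c{\left(h \right)} = \sqrt{145 + h}$
$Z{\left(u \right)} = - \frac{4}{7} + \frac{107}{u}$
$\frac{c{\left(41 \right)} + 40773}{Z{\left(60 \right)} + 31769} = \frac{\sqrt{145 + 41} + 40773}{\left(- \frac{4}{7} + \frac{107}{60}\right) + 31769} = \frac{\sqrt{186} + 40773}{\left(- \frac{4}{7} + 107 \cdot \frac{1}{60}\right) + 31769} = \frac{40773 + \sqrt{186}}{\left(- \frac{4}{7} + \frac{107}{60}\right) + 31769} = \frac{40773 + \sqrt{186}}{\frac{509}{420} + 31769} = \frac{40773 + \sqrt{186}}{\frac{13343489}{420}} = \left(40773 + \sqrt{186}\right) \frac{420}{13343489} = \frac{17124660}{13343489} + \frac{420 \sqrt{186}}{13343489}$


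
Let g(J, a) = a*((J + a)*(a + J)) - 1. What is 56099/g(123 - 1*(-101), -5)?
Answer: -56099/239806 ≈ -0.23393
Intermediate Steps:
g(J, a) = -1 + a*(J + a)² (g(J, a) = a*((J + a)*(J + a)) - 1 = a*(J + a)² - 1 = -1 + a*(J + a)²)
56099/g(123 - 1*(-101), -5) = 56099/(-1 - 5*((123 - 1*(-101)) - 5)²) = 56099/(-1 - 5*((123 + 101) - 5)²) = 56099/(-1 - 5*(224 - 5)²) = 56099/(-1 - 5*219²) = 56099/(-1 - 5*47961) = 56099/(-1 - 239805) = 56099/(-239806) = 56099*(-1/239806) = -56099/239806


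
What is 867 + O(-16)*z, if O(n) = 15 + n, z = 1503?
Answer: -636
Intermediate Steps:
867 + O(-16)*z = 867 + (15 - 16)*1503 = 867 - 1*1503 = 867 - 1503 = -636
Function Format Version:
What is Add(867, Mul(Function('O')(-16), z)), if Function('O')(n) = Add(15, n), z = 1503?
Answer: -636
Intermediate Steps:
Add(867, Mul(Function('O')(-16), z)) = Add(867, Mul(Add(15, -16), 1503)) = Add(867, Mul(-1, 1503)) = Add(867, -1503) = -636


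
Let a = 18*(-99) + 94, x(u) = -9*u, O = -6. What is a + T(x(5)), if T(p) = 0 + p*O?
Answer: -1418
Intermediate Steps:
a = -1688 (a = -1782 + 94 = -1688)
T(p) = -6*p (T(p) = 0 + p*(-6) = 0 - 6*p = -6*p)
a + T(x(5)) = -1688 - (-54)*5 = -1688 - 6*(-45) = -1688 + 270 = -1418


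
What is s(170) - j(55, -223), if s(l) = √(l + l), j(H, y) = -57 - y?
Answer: -166 + 2*√85 ≈ -147.56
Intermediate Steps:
s(l) = √2*√l (s(l) = √(2*l) = √2*√l)
s(170) - j(55, -223) = √2*√170 - (-57 - 1*(-223)) = 2*√85 - (-57 + 223) = 2*√85 - 1*166 = 2*√85 - 166 = -166 + 2*√85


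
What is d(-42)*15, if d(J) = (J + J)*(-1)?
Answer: 1260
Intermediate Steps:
d(J) = -2*J (d(J) = (2*J)*(-1) = -2*J)
d(-42)*15 = -2*(-42)*15 = 84*15 = 1260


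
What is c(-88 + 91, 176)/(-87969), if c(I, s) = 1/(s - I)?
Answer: -1/15218637 ≈ -6.5709e-8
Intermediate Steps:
c(-88 + 91, 176)/(-87969) = 1/((176 - (-88 + 91))*(-87969)) = -1/87969/(176 - 1*3) = -1/87969/(176 - 3) = -1/87969/173 = (1/173)*(-1/87969) = -1/15218637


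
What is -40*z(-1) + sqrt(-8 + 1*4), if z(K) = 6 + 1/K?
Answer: -200 + 2*I ≈ -200.0 + 2.0*I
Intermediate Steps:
-40*z(-1) + sqrt(-8 + 1*4) = -40*(6 + 1/(-1)) + sqrt(-8 + 1*4) = -40*(6 - 1) + sqrt(-8 + 4) = -40*5 + sqrt(-4) = -200 + 2*I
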